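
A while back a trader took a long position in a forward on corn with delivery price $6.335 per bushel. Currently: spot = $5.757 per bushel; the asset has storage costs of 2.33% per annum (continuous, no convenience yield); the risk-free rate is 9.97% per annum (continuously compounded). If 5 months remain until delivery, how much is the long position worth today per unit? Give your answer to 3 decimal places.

-$0.264 per bushel

Current fair forward for the remaining 5 months: F = S·e^((r + u)·T), (r + u) = 0.0997 + 0.0233 = 0.1230
F = 5.757 · e^(0.1230 × 5/12) = 5.757 × 1.052586 = 6.0597
Value of long forward = (F − K)·e^(−rT) = (6.0597 − 6.335) · e^(−0.0997·5/12)
= -0.2753 × 0.959309 = -0.264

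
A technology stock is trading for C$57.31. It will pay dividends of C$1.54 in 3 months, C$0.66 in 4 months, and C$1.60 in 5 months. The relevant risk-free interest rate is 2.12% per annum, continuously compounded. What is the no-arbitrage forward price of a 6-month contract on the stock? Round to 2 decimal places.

PV(dividends) I = 1.54·e^(−0.0212·3/12) + 0.66·e^(−0.0212·4/12) + 1.60·e^(−0.0212·5/12)
I = 1.5319 + 0.6554 + 1.5859 = 3.7732
F = (S − I)·e^(rT) = (57.31 − 3.7732) · e^(0.0212·6/12)
= 53.5368 · e^0.010600 = 53.5368 × 1.010656 = C$54.11

C$54.11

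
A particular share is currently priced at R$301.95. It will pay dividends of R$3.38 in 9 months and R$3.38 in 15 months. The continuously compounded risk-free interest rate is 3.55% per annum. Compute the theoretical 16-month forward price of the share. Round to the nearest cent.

R$309.75

PV(dividends) I = 3.38·e^(−0.0355·9/12) + 3.38·e^(−0.0355·15/12)
I = 3.2912 + 3.2333 = 6.5245
F = (S − I)·e^(rT) = (301.95 − 6.5245) · e^(0.0355·16/12)
= 295.4255 · e^0.047333 = 295.4255 × 1.048471 = R$309.75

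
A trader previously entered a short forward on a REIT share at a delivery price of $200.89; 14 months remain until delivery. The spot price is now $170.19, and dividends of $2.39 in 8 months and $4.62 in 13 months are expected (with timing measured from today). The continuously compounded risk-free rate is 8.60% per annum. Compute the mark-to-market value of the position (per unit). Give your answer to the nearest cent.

PV(remaining dividends) I = 2.39·e^(−0.0860·8/12) + 4.62·e^(−0.0860·13/12) = 6.4658
Current forward F = (S − I)·e^(rT) = (170.19 − 6.4658)·e^(0.0860·14/12) = 163.7242 × 1.105539 = 181.0035
Value (long) = (F − K)·e^(−rT) = (181.0035 − 200.89) × 0.904536 = -17.9881
Short position value = −(long value) = $17.99

$17.99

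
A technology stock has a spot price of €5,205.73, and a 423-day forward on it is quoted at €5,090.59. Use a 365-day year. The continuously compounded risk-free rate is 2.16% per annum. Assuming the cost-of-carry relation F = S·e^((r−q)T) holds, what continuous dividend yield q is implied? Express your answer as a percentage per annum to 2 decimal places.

From F = S·e^((r−q)T): (r − q) = ln(F/S)/T
ln(5090.59/5205.73) = ln(0.977882) = -0.022366
(r − q) = -0.022366 / (423/365) = -0.019299
q = r − ln(F/S)/T = 0.0216 + 0.019299 = 0.040899
q = 4.09%

4.09%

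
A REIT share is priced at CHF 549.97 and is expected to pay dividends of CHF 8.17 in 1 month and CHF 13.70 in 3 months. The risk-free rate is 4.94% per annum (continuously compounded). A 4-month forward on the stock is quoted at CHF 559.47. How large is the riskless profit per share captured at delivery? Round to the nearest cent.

PV(dividends) I = 8.17·e^(−0.0494·1/12) + 13.70·e^(−0.0494·3/12) = 21.6683
Fair forward F* = (S − I)·e^(rT) = (549.97 − 21.6683)·e^0.016467 = 528.3017 × 1.016603 = 537.0731
Market CHF 559.47 > fair 537.0731: forward overpriced → cash-and-carry (borrow at r, buy the stock and collect the dividends, short the forward).
Profit at T = |F_mkt − F*| = |559.47 − 537.0731| = CHF 22.40 per share

CHF 22.40 per share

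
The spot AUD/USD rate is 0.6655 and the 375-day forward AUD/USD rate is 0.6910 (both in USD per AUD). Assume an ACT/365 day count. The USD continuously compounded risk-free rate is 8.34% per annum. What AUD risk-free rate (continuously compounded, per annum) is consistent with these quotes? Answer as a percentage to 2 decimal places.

F = S·e^((r_USD − r_AUD)T) ⇒ r_AUD = r_USD − ln(F/S)/T
ln(0.6910/0.6655) = 0.037601; /(375/365) = 0.036598
r_AUD = 0.0834 − 0.036598 = 0.046802
r_AUD = 4.68%

4.68%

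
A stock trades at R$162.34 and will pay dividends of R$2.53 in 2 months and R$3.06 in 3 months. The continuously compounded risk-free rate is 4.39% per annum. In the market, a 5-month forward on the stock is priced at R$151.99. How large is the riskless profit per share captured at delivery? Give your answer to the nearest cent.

PV(dividends) I = 2.53·e^(−0.0439·2/12) + 3.06·e^(−0.0439·3/12) = 5.5382
Fair forward F* = (S − I)·e^(rT) = (162.34 − 5.5382)·e^0.018292 = 156.8018 × 1.018460 = 159.6964
Market R$151.99 < fair 159.6964: forward underpriced → reverse cash-and-carry (short the stock, invest proceeds at r, pay the dividends, go long the forward).
Profit at T = |F_mkt − F*| = |151.99 − 159.6964| = R$7.71 per share

R$7.71 per share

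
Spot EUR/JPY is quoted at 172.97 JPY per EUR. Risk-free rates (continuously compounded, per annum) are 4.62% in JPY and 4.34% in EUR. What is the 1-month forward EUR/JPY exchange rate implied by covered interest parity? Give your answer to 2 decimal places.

173.01

F = S·e^((r_JPY − r_EUR)T) = 172.97 · e^((0.0462 − 0.0434) × 1/12)
= 172.97 · e^0.000233 = 172.97 × 1.000233
F = 173.01 JPY per EUR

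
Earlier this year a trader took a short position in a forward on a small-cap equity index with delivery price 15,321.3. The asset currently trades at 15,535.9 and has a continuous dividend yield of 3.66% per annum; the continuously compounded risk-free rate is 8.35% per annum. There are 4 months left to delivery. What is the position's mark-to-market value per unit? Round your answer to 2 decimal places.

-446.78

Current fair forward for the remaining 4 months: F = S·e^((r − q)·T), (r − q) = 0.0835 − 0.0366 = 0.0469
F = 15535.9 · e^(0.0469 × 4/12) = 15535.9 × 1.01575617 = 15780.6863
Value of long forward = (F − K)·e^(−rT) = (15780.6863 − 15321.3) · e^(−0.0835·4/12)
= 459.3863 × 0.97255045 = 446.78
Short position value = −(long value) = -446.78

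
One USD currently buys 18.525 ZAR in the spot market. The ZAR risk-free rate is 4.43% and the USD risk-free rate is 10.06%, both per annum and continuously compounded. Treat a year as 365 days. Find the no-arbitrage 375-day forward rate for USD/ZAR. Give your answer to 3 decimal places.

17.484

F = S·e^((r_ZAR − r_USD)T) = 18.525 · e^((0.0443 − 0.1006) × 375/365)
= 18.525 · e^-0.057842 = 18.525 × 0.943799
F = 17.484 ZAR per USD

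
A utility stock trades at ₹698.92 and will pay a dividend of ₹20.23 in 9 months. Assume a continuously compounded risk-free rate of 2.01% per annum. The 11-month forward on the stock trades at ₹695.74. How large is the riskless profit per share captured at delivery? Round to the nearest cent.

PV(dividends) I = 20.23·e^(−0.0201·9/12) = 19.9273
Fair forward F* = (S − I)·e^(rT) = (698.92 − 19.9273)·e^0.018425 = 678.9927 × 1.018596 = 691.6192
Market ₹695.74 > fair 691.6192: forward overpriced → cash-and-carry (borrow at r, buy the stock and collect the dividends, short the forward).
Profit at T = |F_mkt − F*| = |695.74 − 691.6192| = ₹4.12 per share

₹4.12 per share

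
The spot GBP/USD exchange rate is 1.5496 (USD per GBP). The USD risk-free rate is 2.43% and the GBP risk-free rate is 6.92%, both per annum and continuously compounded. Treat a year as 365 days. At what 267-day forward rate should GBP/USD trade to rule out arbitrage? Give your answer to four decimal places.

1.4995

F = S·e^((r_USD − r_GBP)T) = 1.5496 · e^((0.0243 − 0.0692) × 267/365)
= 1.5496 · e^-0.032845 = 1.5496 × 0.967689
F = 1.4995 USD per GBP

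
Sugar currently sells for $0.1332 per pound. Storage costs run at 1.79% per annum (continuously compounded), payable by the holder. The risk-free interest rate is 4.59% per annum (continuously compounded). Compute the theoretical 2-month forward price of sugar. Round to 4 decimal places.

$0.1346 per pound

Net carry = r + u − y = 0.0459 + 0.0179 − 0.0000 = 0.0638
F = S·e^((r+u−y)T) = 0.1332 · e^(0.0638 × 2/12) = 0.1332 · e^0.010633
= 0.1332 × 1.010690 = $0.1346 per pound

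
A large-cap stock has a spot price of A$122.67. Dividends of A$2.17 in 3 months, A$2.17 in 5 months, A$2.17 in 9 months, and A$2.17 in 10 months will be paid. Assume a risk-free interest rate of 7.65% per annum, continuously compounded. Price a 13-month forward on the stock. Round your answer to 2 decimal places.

PV(dividends) I = 2.17·e^(−0.0765·3/12) + 2.17·e^(−0.0765·5/12) + 2.17·e^(−0.0765·9/12) + 2.17·e^(−0.0765·10/12)
I = 2.1289 + 2.1019 + 2.0490 + 2.0360 = 8.3158
F = (S − I)·e^(rT) = (122.67 − 8.3158) · e^(0.0765·13/12)
= 114.3542 · e^0.082875 = 114.3542 × 1.086406 = A$124.24

A$124.24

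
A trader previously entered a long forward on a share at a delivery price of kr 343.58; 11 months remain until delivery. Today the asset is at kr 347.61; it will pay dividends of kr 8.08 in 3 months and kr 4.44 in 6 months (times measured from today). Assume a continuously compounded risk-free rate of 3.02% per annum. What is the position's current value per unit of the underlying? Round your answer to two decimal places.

kr 1.02

PV(remaining dividends) I = 8.08·e^(−0.0302·3/12) + 4.44·e^(−0.0302·6/12) = 12.3927
Current forward F = (S − I)·e^(rT) = (347.61 − 12.3927)·e^(0.0302·11/12) = 335.2173 × 1.028070 = 344.6268
Value (long) = (F − K)·e^(−rT) = (344.6268 − 343.58) × 0.972696 = 1.0182
Value = kr 1.02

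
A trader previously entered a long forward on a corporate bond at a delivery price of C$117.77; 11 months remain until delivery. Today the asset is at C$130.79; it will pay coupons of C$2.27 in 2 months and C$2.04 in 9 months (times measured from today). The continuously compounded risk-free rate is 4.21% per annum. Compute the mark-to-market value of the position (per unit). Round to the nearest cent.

C$13.25

PV(remaining coupons) I = 2.27·e^(−0.0421·2/12) + 2.04·e^(−0.0421·9/12) = 4.2307
Current forward F = (S − I)·e^(rT) = (130.79 − 4.2307)·e^(0.0421·11/12) = 126.5593 × 1.039346 = 131.5389
Value (long) = (F − K)·e^(−rT) = (131.5389 − 117.77) × 0.962144 = 13.2477
Value = C$13.25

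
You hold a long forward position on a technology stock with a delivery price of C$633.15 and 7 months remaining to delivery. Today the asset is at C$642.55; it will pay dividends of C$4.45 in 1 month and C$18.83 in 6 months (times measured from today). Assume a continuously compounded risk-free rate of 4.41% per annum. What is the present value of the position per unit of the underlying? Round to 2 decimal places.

PV(remaining dividends) I = 4.45·e^(−0.0441·1/12) + 18.83·e^(−0.0441·6/12) = 22.8530
Current forward F = (S − I)·e^(rT) = (642.55 − 22.8530)·e^(0.0441·7/12) = 619.6970 × 1.026059 = 635.8457
Value (long) = (F − K)·e^(−rT) = (635.8457 − 633.15) × 0.974603 = 2.6272
Value = C$2.63

C$2.63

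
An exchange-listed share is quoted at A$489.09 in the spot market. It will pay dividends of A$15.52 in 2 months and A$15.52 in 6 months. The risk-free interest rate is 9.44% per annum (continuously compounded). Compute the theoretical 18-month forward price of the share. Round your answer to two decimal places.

PV(dividends) I = 15.52·e^(−0.0944·2/12) + 15.52·e^(−0.0944·6/12)
I = 15.2777 + 14.8045 = 30.0822
F = (S − I)·e^(rT) = (489.09 − 30.0822) · e^(0.0944·18/12)
= 459.0078 · e^0.141600 = 459.0078 × 1.152116 = A$528.83

A$528.83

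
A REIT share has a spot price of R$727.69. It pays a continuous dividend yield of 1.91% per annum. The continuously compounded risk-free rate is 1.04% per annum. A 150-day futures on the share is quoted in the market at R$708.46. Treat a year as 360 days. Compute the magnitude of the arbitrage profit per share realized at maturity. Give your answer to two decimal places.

R$16.60 per share

Fair futures: F* = S·e^(carry·T), with carry = (r − q) = 0.0104 − 0.0191 = -0.0087
F* = 727.69 · e^(-0.0087 × 150/360) = 727.69 · e^-0.003625 = 727.69 × 0.996382 = R$725.0572
Market R$708.46 < fair R$725.0572: forward underpriced → reverse cash-and-carry (short spot, go long the forward).
At maturity, profit = |F_mkt − F*| = |708.46 − 725.0572| = R$16.60 per share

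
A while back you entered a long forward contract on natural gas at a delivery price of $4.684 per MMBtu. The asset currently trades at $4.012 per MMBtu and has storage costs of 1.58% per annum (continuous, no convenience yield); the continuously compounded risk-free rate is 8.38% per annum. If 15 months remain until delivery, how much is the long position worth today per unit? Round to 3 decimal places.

Current fair forward for the remaining 15 months: F = S·e^((r + u)·T), (r + u) = 0.0838 + 0.0158 = 0.0996
F = 4.012 · e^(0.0996 × 15/12) = 4.012 × 1.132582 = 4.5439
Value of long forward = (F − K)·e^(−rT) = (4.5439 − 4.684) · e^(−0.0838·15/12)
= -0.1401 × 0.900550 = -0.126

-$0.126 per MMBtu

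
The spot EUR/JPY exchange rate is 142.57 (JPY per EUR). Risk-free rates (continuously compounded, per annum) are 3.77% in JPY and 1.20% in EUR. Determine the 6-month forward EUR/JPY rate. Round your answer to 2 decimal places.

144.41

F = S·e^((r_JPY − r_EUR)T) = 142.57 · e^((0.0377 − 0.0120) × 6/12)
= 142.57 · e^0.012850 = 142.57 × 1.012933
F = 144.41 JPY per EUR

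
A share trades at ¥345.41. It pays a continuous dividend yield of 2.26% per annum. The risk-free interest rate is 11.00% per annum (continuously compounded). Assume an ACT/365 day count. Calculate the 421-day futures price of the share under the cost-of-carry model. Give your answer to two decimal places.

F = S·e^((r − q)T) = 345.41 · e^((0.1100 − 0.0226) × 421/365)
= 345.41 · e^0.100809 = 345.41 × 1.106065
F = ¥382.05

¥382.05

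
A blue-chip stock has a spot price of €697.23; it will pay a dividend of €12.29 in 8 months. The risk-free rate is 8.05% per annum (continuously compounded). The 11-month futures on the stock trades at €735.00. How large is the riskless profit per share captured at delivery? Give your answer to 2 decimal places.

€3.09 per share

PV(dividends) I = 12.29·e^(−0.0805·8/12) = 11.6478
Fair futures F* = (S − I)·e^(rT) = (697.23 − 11.6478)·e^0.073792 = 685.5822 × 1.076583 = 738.0861
Market €735.00 < fair 738.0861: forward underpriced → reverse cash-and-carry (short the stock, invest proceeds at r, pay the dividends, go long the forward).
Profit at T = |F_mkt − F*| = |735.00 − 738.0861| = €3.09 per share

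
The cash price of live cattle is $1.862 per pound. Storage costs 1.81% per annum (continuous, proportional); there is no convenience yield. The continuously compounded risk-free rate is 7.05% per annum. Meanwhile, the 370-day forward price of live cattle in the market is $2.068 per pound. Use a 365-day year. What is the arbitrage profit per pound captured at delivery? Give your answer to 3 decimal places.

Fair forward: F* = S·e^(carry·T), with carry = (r + u) = 0.0705 + 0.0181 = 0.0886
F* = 1.862 · e^(0.0886 × 370/365) = 1.862 · e^0.089814 = 1.862 × 1.093971 = $2.0370
Market $2.068 > fair $2.0370: forward overpriced → cash-and-carry (buy spot, short the forward).
At maturity, profit = |F_mkt − F*| = |2.068 − 2.0370| = $0.031 per pound

$0.031 per pound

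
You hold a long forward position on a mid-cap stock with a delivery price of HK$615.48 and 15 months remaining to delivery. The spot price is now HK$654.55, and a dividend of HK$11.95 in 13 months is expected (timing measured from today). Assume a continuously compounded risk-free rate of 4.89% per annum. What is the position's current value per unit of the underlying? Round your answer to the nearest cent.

HK$64.23

PV(remaining dividends) I = 11.95·e^(−0.0489·13/12) = 11.3334
Current forward F = (S − I)·e^(rT) = (654.55 − 11.3334)·e^(0.0489·15/12) = 643.2166 × 1.063032 = 683.7598
Value (long) = (F − K)·e^(−rT) = (683.7598 − 615.48) × 0.940706 = 64.2312
Value = HK$64.23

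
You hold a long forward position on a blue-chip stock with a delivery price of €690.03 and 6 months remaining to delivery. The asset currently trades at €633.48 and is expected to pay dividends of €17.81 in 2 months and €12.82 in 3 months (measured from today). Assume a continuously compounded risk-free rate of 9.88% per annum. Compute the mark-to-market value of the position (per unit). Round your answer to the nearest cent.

PV(remaining dividends) I = 17.81·e^(−0.0988·2/12) + 12.82·e^(−0.0988·3/12) = 30.0264
Current forward F = (S − I)·e^(rT) = (633.48 − 30.0264)·e^(0.0988·6/12) = 603.4536 × 1.050641 = 634.0131
Value (long) = (F − K)·e^(−rT) = (634.0131 − 690.03) × 0.951800 = -53.3169
Value = -€53.32

-€53.32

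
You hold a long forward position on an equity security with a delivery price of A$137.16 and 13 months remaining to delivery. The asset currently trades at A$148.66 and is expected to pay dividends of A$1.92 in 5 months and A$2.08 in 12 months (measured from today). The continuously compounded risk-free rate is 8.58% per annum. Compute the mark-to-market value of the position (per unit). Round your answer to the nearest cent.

PV(remaining dividends) I = 1.92·e^(−0.0858·5/12) + 2.08·e^(−0.0858·12/12) = 3.7616
Current forward F = (S − I)·e^(rT) = (148.66 − 3.7616)·e^(0.0858·13/12) = 144.8984 × 1.097407 = 159.0125
Value (long) = (F − K)·e^(−rT) = (159.0125 − 137.16) × 0.911239 = 19.9129
Value = A$19.91

A$19.91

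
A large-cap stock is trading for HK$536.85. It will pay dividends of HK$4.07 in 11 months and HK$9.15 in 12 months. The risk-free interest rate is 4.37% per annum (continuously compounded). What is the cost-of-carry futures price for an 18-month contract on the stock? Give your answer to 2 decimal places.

PV(dividends) I = 4.07·e^(−0.0437·11/12) + 9.15·e^(−0.0437·12/12)
I = 3.9102 + 8.7588 = 12.6690
F = (S − I)·e^(rT) = (536.85 − 12.6690) · e^(0.0437·18/12)
= 524.1810 · e^0.065550 = 524.1810 × 1.067746 = HK$559.69

HK$559.69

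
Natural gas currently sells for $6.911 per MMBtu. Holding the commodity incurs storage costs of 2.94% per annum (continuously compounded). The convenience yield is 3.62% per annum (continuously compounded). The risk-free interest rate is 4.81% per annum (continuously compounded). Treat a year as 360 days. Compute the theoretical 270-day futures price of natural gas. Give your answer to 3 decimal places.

Net carry = r + u − y = 0.0481 + 0.0294 − 0.0362 = 0.0413
F = S·e^((r+u−y)T) = 6.911 · e^(0.0413 × 270/360) = 6.911 · e^0.030975
= 6.911 × 1.031460 = $7.128 per MMBtu

$7.128 per MMBtu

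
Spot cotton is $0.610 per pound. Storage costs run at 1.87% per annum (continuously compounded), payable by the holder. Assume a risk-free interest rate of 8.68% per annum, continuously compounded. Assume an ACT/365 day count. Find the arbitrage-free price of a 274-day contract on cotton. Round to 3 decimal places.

$0.660 per pound

Net carry = r + u − y = 0.0868 + 0.0187 − 0.0000 = 0.1055
F = S·e^((r+u−y)T) = 0.610 · e^(0.1055 × 274/365) = 0.610 · e^0.079197
= 0.610 × 1.082418 = $0.660 per pound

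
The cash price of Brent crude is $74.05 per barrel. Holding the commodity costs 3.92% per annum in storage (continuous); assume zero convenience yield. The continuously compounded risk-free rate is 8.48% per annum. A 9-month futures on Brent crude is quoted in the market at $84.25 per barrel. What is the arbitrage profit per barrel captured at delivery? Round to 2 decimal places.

Fair futures: F* = S·e^(carry·T), with carry = (r + u) = 0.0848 + 0.0392 = 0.1240
F* = 74.05 · e^(0.1240 × 9/12) = 74.05 · e^0.093000 = 74.05 × 1.097462 = $81.2671
Market $84.25 > fair $81.2671: forward overpriced → cash-and-carry (buy spot, short the forward).
At maturity, profit = |F_mkt − F*| = |84.25 − 81.2671| = $2.98 per barrel

$2.98 per barrel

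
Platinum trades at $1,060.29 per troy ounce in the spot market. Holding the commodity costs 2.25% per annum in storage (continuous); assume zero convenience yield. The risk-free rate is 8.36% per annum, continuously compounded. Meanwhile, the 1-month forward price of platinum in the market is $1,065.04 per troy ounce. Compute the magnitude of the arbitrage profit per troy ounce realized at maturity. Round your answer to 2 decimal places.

Fair forward: F* = S·e^(carry·T), with carry = (r + u) = 0.0836 + 0.0225 = 0.1061
F* = 1060.29 · e^(0.1061 × 1/12) = 1060.29 · e^0.00884167 = 1060.29 × 1.00888087 = $1069.7063
Market $1065.04 < fair $1069.7063: forward underpriced → reverse cash-and-carry (short spot, go long the forward).
At maturity, profit = |F_mkt − F*| = |1065.04 − 1069.7063| = $4.67 per troy ounce

$4.67 per troy ounce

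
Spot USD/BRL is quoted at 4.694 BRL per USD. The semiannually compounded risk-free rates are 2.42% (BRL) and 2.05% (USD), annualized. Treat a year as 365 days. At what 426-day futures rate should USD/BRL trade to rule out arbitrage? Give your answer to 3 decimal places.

By covered interest parity, F = S · (1+r_BRL/2)^(2T) / (1+r_USD/2)^(2T)
= 4.694 × 1.028473 / 1.024090 = 4.694 × 1.004280
F = 4.714 BRL per USD

4.714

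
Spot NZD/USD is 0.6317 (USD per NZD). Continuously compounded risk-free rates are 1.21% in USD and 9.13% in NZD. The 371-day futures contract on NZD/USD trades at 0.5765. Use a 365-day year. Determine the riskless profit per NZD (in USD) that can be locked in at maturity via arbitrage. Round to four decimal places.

Fair futures: F* = S·e^(carry·T), with carry = (r_USD − r_NZD) = 0.0121 − 0.0913 = -0.0792
F* = 0.6317 · e^(-0.0792 × 371/365) = 0.6317 · e^-0.080502 = 0.6317 × 0.922653 = 0.5828
Market 0.5765 < fair 0.5828: forward underpriced → reverse cash-and-carry (short spot, go long the forward).
At maturity, profit = |F_mkt − F*| = |0.5765 − 0.5828| = 0.0063 per NZD (in USD)

0.0063 per NZD (in USD)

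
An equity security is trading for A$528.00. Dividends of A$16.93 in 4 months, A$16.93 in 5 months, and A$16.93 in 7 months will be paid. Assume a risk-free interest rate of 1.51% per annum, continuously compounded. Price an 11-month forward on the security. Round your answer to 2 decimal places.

PV(dividends) I = 16.93·e^(−0.0151·4/12) + 16.93·e^(−0.0151·5/12) + 16.93·e^(−0.0151·7/12)
I = 16.8450 + 16.8238 + 16.7815 = 50.4503
F = (S − I)·e^(rT) = (528.00 − 50.4503) · e^(0.0151·11/12)
= 477.5497 · e^0.013842 = 477.5497 × 1.013938 = A$484.21

A$484.21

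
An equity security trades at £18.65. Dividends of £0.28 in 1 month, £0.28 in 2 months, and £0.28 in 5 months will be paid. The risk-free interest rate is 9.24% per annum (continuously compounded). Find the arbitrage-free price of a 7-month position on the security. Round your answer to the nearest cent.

£18.81

PV(dividends) I = 0.28·e^(−0.0924·1/12) + 0.28·e^(−0.0924·2/12) + 0.28·e^(−0.0924·5/12)
I = 0.2779 + 0.2757 + 0.2694 = 0.8230
F = (S − I)·e^(rT) = (18.65 − 0.8230) · e^(0.0924·7/12)
= 17.8270 · e^0.053900 = 17.8270 × 1.055379 = £18.81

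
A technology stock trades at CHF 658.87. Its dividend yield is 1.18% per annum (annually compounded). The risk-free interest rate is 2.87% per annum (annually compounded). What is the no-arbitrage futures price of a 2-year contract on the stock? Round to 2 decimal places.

F = S · (1+r)^T / (1+q)^T
= 658.87 × 1.058224 / 1.023739 = 658.87 × 1.033685
F = CHF 681.06

CHF 681.06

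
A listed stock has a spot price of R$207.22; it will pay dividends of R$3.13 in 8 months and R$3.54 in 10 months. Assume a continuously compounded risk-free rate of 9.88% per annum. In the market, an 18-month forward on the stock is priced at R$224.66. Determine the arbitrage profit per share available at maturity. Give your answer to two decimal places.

R$8.48 per share

PV(dividends) I = 3.13·e^(−0.0988·8/12) + 3.54·e^(−0.0988·10/12) = 6.1907
Fair forward F* = (S − I)·e^(rT) = (207.22 − 6.1907)·e^0.148200 = 201.0293 × 1.159745 = 233.1427
Market R$224.66 < fair 233.1427: forward underpriced → reverse cash-and-carry (short the stock, invest proceeds at r, pay the dividends, go long the forward).
Profit at T = |F_mkt − F*| = |224.66 − 233.1427| = R$8.48 per share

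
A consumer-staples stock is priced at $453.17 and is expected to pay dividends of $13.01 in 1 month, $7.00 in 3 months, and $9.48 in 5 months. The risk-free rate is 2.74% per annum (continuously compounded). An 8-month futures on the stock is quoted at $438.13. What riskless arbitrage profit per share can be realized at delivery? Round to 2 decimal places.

$6.45 per share

PV(dividends) I = 13.01·e^(−0.0274·1/12) + 7.00·e^(−0.0274·3/12) + 9.48·e^(−0.0274·5/12) = 29.3049
Fair futures F* = (S − I)·e^(rT) = (453.17 − 29.3049)·e^0.018267 = 423.8651 × 1.018435 = 431.6791
Market $438.13 > fair 431.6791: forward overpriced → cash-and-carry (borrow at r, buy the stock and collect the dividends, short the forward).
Profit at T = |F_mkt − F*| = |438.13 − 431.6791| = $6.45 per share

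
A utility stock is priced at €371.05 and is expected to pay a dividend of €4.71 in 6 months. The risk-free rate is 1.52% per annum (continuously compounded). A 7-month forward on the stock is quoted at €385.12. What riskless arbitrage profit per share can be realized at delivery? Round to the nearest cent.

PV(dividends) I = 4.71·e^(−0.0152·6/12) = 4.6743
Fair forward F* = (S − I)·e^(rT) = (371.05 − 4.6743)·e^0.008867 = 366.3757 × 1.008906 = 369.6386
Market €385.12 > fair 369.6386: forward overpriced → cash-and-carry (borrow at r, buy the stock and collect the dividends, short the forward).
Profit at T = |F_mkt − F*| = |385.12 − 369.6386| = €15.48 per share

€15.48 per share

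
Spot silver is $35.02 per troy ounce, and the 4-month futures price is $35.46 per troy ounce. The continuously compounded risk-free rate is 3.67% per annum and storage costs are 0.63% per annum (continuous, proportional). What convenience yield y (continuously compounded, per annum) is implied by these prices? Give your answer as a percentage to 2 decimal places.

0.55%

F = S·e^((r+u−y)T) ⇒ (r+u−y) = ln(F/S)/T
ln(35.46/35.02) = 0.012486; /T ⇒ 0.037458
y = r + u − ln(F/S)/T = 0.0367 + 0.0063 − 0.037458 = 0.005542
y = 0.55%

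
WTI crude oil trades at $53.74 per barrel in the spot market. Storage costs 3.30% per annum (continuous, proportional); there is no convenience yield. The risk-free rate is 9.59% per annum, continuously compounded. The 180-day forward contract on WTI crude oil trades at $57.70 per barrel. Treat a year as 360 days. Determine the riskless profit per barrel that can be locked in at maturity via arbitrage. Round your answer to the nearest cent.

Fair forward: F* = S·e^(carry·T), with carry = (r + u) = 0.0959 + 0.0330 = 0.1289
F* = 53.74 · e^(0.1289 × 180/360) = 53.74 · e^0.064450 = 53.74 × 1.066572 = $57.3176
Market $57.70 > fair $57.3176: forward overpriced → cash-and-carry (buy spot, short the forward).
At maturity, profit = |F_mkt − F*| = |57.70 − 57.3176| = $0.38 per barrel

$0.38 per barrel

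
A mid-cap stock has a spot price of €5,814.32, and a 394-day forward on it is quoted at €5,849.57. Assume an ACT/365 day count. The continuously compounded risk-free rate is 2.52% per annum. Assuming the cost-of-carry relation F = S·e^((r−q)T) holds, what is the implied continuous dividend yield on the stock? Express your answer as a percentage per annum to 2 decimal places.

1.96%

From F = S·e^((r−q)T): (r − q) = ln(F/S)/T
ln(5849.57/5814.32) = ln(1.006063) = 0.006045
(r − q) = 0.006045 / (394/365) = 0.005600
q = r − ln(F/S)/T = 0.0252 − 0.005600 = 0.019600
q = 1.96%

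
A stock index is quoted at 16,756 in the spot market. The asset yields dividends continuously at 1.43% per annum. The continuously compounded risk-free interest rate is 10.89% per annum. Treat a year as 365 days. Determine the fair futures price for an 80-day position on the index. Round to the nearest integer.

F = S·e^((r − q)T) = 16756 · e^((0.1089 − 0.0143) × 80/365)
= 16756 · e^0.020734 = 16756 × 1.020950
F = 17,107

17,107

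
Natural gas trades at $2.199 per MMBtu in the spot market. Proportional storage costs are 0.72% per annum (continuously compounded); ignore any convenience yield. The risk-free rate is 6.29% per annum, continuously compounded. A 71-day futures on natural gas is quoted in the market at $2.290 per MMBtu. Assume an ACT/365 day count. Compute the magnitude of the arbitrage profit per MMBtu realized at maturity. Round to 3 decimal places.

Fair futures: F* = S·e^(carry·T), with carry = (r + u) = 0.0629 + 0.0072 = 0.0701
F* = 2.199 · e^(0.0701 × 71/365) = 2.199 · e^0.013636 = 2.199 × 1.013729 = $2.2292
Market $2.290 > fair $2.2292: forward overpriced → cash-and-carry (buy spot, short the forward).
At maturity, profit = |F_mkt − F*| = |2.290 − 2.2292| = $0.061 per MMBtu

$0.061 per MMBtu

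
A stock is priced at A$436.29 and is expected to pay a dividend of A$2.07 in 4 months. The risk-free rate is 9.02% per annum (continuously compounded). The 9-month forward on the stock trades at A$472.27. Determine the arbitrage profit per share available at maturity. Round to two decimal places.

A$7.59 per share

PV(dividends) I = 2.07·e^(−0.0902·4/12) = 2.0087
Fair forward F* = (S − I)·e^(rT) = (436.29 − 2.0087)·e^0.067650 = 434.2813 × 1.069991 = 464.6771
Market A$472.27 > fair 464.6771: forward overpriced → cash-and-carry (borrow at r, buy the stock and collect the dividends, short the forward).
Profit at T = |F_mkt − F*| = |472.27 − 464.6771| = A$7.59 per share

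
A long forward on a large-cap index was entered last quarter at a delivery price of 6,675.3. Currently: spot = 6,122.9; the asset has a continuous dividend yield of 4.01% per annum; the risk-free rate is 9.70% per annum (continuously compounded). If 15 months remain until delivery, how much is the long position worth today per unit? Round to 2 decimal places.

Current fair forward for the remaining 15 months: F = S·e^((r − q)·T), (r − q) = 0.0970 − 0.0401 = 0.0569
F = 6122.9 · e^(0.0569 × 15/12) = 6122.9 × 1.07371543 = 6574.2522
Value of long forward = (F − K)·e^(−rT) = (6574.2522 − 6675.3) · e^(−0.0970·15/12)
= -101.0478 × 0.88581248 = -89.51

-89.51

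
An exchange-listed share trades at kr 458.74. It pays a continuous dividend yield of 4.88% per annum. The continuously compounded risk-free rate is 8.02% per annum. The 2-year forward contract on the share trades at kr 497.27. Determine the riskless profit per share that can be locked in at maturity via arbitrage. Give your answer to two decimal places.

kr 8.80 per share

Fair forward: F* = S·e^(carry·T), with carry = (r − q) = 0.0802 − 0.0488 = 0.0314
F* = 458.74 · e^(0.0314 × 2) = 458.74 · e^0.062800 = 458.74 × 1.064814 = kr 488.4728
Market kr 497.27 > fair kr 488.4728: forward overpriced → cash-and-carry (buy spot, short the forward).
At maturity, profit = |F_mkt − F*| = |497.27 − 488.4728| = kr 8.80 per share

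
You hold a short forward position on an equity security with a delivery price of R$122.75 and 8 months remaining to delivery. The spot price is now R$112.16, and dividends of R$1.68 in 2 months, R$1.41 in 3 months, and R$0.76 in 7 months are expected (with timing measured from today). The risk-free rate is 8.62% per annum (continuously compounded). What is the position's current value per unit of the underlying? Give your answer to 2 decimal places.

PV(remaining dividends) I = 1.68·e^(−0.0862·2/12) + 1.41·e^(−0.0862·3/12) + 0.76·e^(−0.0862·7/12) = 3.7587
Current forward F = (S − I)·e^(rT) = (112.16 − 3.7587)·e^(0.0862·8/12) = 108.4013 × 1.059150 = 114.8132
Value (long) = (F − K)·e^(−rT) = (114.8132 − 122.75) × 0.944153 = -7.4936
Short position value = −(long value) = R$7.49

R$7.49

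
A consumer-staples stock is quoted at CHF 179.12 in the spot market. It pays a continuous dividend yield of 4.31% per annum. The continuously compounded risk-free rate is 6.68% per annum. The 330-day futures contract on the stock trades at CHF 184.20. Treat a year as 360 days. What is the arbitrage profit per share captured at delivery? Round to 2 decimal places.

Fair futures: F* = S·e^(carry·T), with carry = (r − q) = 0.0668 − 0.0431 = 0.0237
F* = 179.12 · e^(0.0237 × 330/360) = 179.12 · e^0.021725 = 179.12 × 1.021963 = CHF 183.0540
Market CHF 184.20 > fair CHF 183.0540: forward overpriced → cash-and-carry (buy spot, short the forward).
At maturity, profit = |F_mkt − F*| = |184.20 − 183.0540| = CHF 1.15 per share

CHF 1.15 per share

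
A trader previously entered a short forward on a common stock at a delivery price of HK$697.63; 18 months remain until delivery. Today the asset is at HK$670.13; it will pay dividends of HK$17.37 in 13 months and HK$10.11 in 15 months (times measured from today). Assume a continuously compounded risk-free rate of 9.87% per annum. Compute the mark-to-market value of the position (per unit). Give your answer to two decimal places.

PV(remaining dividends) I = 17.37·e^(−0.0987·13/12) + 10.11·e^(−0.0987·15/12) = 24.5451
Current forward F = (S − I)·e^(rT) = (670.13 − 24.5451)·e^(0.0987·18/12) = 645.5849 × 1.159571 = 748.6015
Value (long) = (F − K)·e^(−rT) = (748.6015 − 697.63) × 0.862388 = 43.9572
Short position value = −(long value) = -HK$43.96

-HK$43.96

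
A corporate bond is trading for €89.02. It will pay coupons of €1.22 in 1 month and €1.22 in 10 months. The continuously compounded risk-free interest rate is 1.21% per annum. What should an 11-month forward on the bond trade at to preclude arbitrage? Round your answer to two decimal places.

€87.56

PV(coupons) I = 1.22·e^(−0.0121·1/12) + 1.22·e^(−0.0121·10/12)
I = 1.2188 + 1.2078 = 2.4266
F = (S − I)·e^(rT) = (89.02 − 2.4266) · e^(0.0121·11/12)
= 86.5934 · e^0.011092 = 86.5934 × 1.011154 = €87.56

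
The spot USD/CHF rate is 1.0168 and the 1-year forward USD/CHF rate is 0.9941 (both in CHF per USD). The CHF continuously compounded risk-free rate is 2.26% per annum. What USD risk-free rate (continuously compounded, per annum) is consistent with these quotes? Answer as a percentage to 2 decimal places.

4.52%

F = S·e^((r_CHF − r_USD)T) ⇒ r_USD = r_CHF − ln(F/S)/T
ln(0.9941/1.0168) = -0.022578; /(1) = -0.022578
r_USD = 0.0226 + 0.022578 = 0.045178
r_USD = 4.52%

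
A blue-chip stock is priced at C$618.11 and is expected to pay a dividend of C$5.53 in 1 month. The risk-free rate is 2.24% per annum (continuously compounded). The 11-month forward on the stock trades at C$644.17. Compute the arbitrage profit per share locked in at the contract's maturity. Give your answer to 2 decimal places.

PV(dividends) I = 5.53·e^(−0.0224·1/12) = 5.5197
Fair forward F* = (S − I)·e^(rT) = (618.11 − 5.5197)·e^0.020533 = 612.5903 × 1.020745 = 625.2985
Market C$644.17 > fair 625.2985: forward overpriced → cash-and-carry (borrow at r, buy the stock and collect the dividends, short the forward).
Profit at T = |F_mkt − F*| = |644.17 − 625.2985| = C$18.87 per share

C$18.87 per share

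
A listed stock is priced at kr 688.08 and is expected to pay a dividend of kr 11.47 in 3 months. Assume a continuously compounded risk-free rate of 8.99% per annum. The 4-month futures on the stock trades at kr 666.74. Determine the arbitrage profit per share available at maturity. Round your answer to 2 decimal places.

kr 30.72 per share

PV(dividends) I = 11.47·e^(−0.0899·3/12) = 11.2151
Fair futures F* = (S − I)·e^(rT) = (688.08 − 11.2151)·e^0.029967 = 676.8649 × 1.030421 = 697.4558
Market kr 666.74 < fair 697.4558: forward underpriced → reverse cash-and-carry (short the stock, invest proceeds at r, pay the dividends, go long the forward).
Profit at T = |F_mkt − F*| = |666.74 − 697.4558| = kr 30.72 per share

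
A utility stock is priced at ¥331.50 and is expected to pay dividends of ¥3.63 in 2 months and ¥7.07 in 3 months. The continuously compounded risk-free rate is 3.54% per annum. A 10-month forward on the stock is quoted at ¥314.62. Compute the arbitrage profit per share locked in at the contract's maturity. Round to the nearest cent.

PV(dividends) I = 3.63·e^(−0.0354·2/12) + 7.07·e^(−0.0354·3/12) = 10.6164
Fair forward F* = (S − I)·e^(rT) = (331.50 − 10.6164)·e^0.029500 = 320.8836 × 1.029939 = 330.4905
Market ¥314.62 < fair 330.4905: forward underpriced → reverse cash-and-carry (short the stock, invest proceeds at r, pay the dividends, go long the forward).
Profit at T = |F_mkt − F*| = |314.62 − 330.4905| = ¥15.87 per share

¥15.87 per share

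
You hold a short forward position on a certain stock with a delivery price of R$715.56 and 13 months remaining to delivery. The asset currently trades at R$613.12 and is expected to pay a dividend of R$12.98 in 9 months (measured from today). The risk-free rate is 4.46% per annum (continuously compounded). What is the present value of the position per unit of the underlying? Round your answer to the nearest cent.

PV(remaining dividends) I = 12.98·e^(−0.0446·9/12) = 12.5530
Current forward F = (S − I)·e^(rT) = (613.12 − 12.5530)·e^(0.0446·13/12) = 600.5670 × 1.049503 = 630.2969
Value (long) = (F − K)·e^(−rT) = (630.2969 − 715.56) × 0.952832 = -81.2414
Short position value = −(long value) = R$81.24

R$81.24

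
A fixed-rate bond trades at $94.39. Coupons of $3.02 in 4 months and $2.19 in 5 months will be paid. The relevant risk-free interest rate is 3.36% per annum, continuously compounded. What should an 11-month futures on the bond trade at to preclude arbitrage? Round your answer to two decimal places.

PV(coupons) I = 3.02·e^(−0.0336·4/12) + 2.19·e^(−0.0336·5/12)
I = 2.9864 + 2.1596 = 5.1460
F = (S − I)·e^(rT) = (94.39 − 5.1460) · e^(0.0336·11/12)
= 89.2440 · e^0.030800 = 89.2440 × 1.031279 = $92.04

$92.04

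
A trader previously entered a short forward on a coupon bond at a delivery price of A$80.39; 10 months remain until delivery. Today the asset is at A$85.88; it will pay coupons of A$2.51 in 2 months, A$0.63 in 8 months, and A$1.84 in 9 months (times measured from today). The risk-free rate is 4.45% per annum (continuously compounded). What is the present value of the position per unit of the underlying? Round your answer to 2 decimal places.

-A$3.53

PV(remaining coupons) I = 2.51·e^(−0.0445·2/12) + 0.63·e^(−0.0445·8/12) + 1.84·e^(−0.0445·9/12) = 4.8826
Current forward F = (S − I)·e^(rT) = (85.88 − 4.8826)·e^(0.0445·10/12) = 80.9974 × 1.037779 = 84.0574
Value (long) = (F − K)·e^(−rT) = (84.0574 − 80.39) × 0.963596 = 3.5339
Short position value = −(long value) = -A$3.53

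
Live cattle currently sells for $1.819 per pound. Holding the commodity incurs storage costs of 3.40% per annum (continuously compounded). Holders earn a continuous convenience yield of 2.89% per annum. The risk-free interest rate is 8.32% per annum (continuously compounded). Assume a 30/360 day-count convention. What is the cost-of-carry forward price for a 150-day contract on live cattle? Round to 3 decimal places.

$1.887 per pound

Net carry = r + u − y = 0.0832 + 0.0340 − 0.0289 = 0.0883
F = S·e^((r+u−y)T) = 1.819 · e^(0.0883 × 150/360) = 1.819 · e^0.036792
= 1.819 × 1.037477 = $1.887 per pound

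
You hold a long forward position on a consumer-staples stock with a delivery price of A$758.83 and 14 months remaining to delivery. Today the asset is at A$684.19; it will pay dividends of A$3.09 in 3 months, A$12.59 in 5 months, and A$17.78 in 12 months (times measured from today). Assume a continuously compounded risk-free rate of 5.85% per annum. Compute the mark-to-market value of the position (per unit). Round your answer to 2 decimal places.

PV(remaining dividends) I = 3.09·e^(−0.0585·3/12) + 12.59·e^(−0.0585·5/12) + 17.78·e^(−0.0585·12/12) = 32.1017
Current forward F = (S − I)·e^(rT) = (684.19 − 32.1017)·e^(0.0585·14/12) = 652.0883 × 1.070633 = 698.1473
Value (long) = (F − K)·e^(−rT) = (698.1473 − 758.83) × 0.934027 = -56.6793
Value = -A$56.68

-A$56.68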